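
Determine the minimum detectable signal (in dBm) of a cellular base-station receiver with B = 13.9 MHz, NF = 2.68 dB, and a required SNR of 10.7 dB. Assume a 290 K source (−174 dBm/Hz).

Sensitivity = −174 + 10 log₁₀(B) + NF + SNR_min
= −174 + 71.43 + 2.68 + 10.7
= −89.19 dBm → −89.2 dBm

−89.2 dBm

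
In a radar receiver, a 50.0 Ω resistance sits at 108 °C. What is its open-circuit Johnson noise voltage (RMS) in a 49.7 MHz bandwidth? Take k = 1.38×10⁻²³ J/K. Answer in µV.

7.23 µV

T = 108 °C + 273.15 = 381.15 K
V_n = √(4kTRB)
4kTRB = 4 × 1.38×10⁻²³ × 381.15 × 5.00×10¹ × 4.97×10⁷ = 5.23×10⁻¹¹ V²
V_n = √(5.23×10⁻¹¹) = 7.23×10⁻⁶ V = 7.23 µV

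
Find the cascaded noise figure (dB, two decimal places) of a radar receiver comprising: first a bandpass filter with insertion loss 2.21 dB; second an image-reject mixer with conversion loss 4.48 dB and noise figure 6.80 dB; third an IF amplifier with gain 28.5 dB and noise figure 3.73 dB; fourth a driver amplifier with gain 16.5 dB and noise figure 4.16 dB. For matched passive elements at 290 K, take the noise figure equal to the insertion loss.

11.56 dB

Convert to linear (a loss of L dB is a gain of −L dB): F_i = 10^(NF_i/10), G_i = 10^(G_i,dB/10)
  Stage 1: F_1 = 10^(2.21/10) = 1.663, G_1 = 10^(−2.21/10) = 0.6012
  Stage 2: F_2 = 10^(6.80/10) = 4.786, G_2 = 10^(−4.48/10) = 0.3565
  Stage 3: F_3 = 10^(3.73/10) = 2.360, G_3 = 10^(28.5/10) = 707.9
  Stage 4: F_4 = 10^(4.16/10) = 2.606, G_4 = 10^(16.5/10) = 44.67
Friis cascade:
  F = 1.663 + (4.786 − 1)/0.6012 + (2.360 − 1)/0.2143 + (2.606 − 1)/151.7 = 14.32
NF = 10 log₁₀(14.32) = 11.56 dB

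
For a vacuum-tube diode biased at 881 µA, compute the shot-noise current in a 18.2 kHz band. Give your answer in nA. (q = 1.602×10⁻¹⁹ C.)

2.27 nA

I_n = √(2qI·B)
2qI·B = 2 × 1.602×10⁻¹⁹ × 8.81×10⁻⁴ × 1.82×10⁴ = 5.14×10⁻¹⁸ A²
I_n = √(5.14×10⁻¹⁸) = 2.27×10⁻⁹ A = 2.27 nA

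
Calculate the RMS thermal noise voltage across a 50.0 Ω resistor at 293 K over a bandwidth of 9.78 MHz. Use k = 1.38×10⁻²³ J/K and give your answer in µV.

2.81 µV

V_n = √(4kTRB)
4kTRB = 4 × 1.38×10⁻²³ × 293 × 5.00×10¹ × 9.78×10⁶ = 7.91×10⁻¹² V²
V_n = √(7.91×10⁻¹²) = 2.81×10⁻⁶ V = 2.81 µV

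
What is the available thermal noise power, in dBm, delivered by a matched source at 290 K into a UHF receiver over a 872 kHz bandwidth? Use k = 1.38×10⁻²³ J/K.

P_n = kTB = 1.38×10⁻²³ × 290 × 8.72×10⁵ = 3.49×10⁻¹⁵ W
In dBm: 10 log₁₀(3.49×10⁻¹⁵ / 10⁻³) = −114.6 dBm

−114.6 dBm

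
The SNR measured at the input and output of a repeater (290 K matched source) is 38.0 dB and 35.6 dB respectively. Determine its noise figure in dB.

NF (dB) = SNR_in(dB) − SNR_out(dB) when the source is at T₀
NF = 38.0 − 35.6 = 2.4 dB

2.4 dB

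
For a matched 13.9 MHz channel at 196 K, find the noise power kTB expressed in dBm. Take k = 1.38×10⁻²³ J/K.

P_n = kTB = 1.38×10⁻²³ × 196 × 1.39×10⁷ = 3.76×10⁻¹⁴ W
In dBm: 10 log₁₀(3.76×10⁻¹⁴ / 10⁻³) = −104.2 dBm

−104.2 dBm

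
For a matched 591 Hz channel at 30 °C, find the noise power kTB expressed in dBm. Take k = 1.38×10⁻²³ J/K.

T = 30 °C + 273.15 = 303.15 K
P_n = kTB = 1.38×10⁻²³ × 303.15 × 5.91×10² = 2.47×10⁻¹⁸ W
In dBm: 10 log₁₀(2.47×10⁻¹⁸ / 10⁻³) = −146.1 dBm

−146.1 dBm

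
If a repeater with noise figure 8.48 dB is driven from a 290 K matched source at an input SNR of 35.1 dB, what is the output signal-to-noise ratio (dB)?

By definition F = SNR_in/SNR_out, so in dB: SNR_out = SNR_in − NF
SNR_out = 35.1 − 8.48 = 26.62 dB

26.62 dB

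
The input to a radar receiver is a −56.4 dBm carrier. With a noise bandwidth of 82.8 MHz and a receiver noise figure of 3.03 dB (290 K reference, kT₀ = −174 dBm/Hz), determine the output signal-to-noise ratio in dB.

35.4 dB

Noise floor: N = −174 + 10 log₁₀(B) + NF
10 log₁₀(8.28×10⁷) = 79.18 dB
N = −174 + 79.18 + 3.03 = −91.79 dBm
SNR = P_sig − N = −56.4 − (−91.79) = 35.39 dB → 35.4 dB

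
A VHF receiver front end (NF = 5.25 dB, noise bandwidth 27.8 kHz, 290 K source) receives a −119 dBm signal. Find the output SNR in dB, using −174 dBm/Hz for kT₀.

5.3 dB

Noise floor: N = −174 + 10 log₁₀(B) + NF
10 log₁₀(2.78×10⁴) = 44.44 dB
N = −174 + 44.44 + 5.25 = −124.31 dBm
SNR = P_sig − N = −119 − (−124.31) = 5.31 dB → 5.3 dB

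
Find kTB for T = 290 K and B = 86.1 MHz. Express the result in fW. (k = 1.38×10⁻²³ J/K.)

P_n = kTB = 1.38×10⁻²³ × 290 × 8.61×10⁷ = 3.45×10⁻¹³ W = 345 fW

345 fW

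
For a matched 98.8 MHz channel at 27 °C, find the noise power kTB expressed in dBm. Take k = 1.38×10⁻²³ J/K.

−93.9 dBm

T = 27 °C + 273.15 = 300.15 K
P_n = kTB = 1.38×10⁻²³ × 300.15 × 9.88×10⁷ = 4.09×10⁻¹³ W
In dBm: 10 log₁₀(4.09×10⁻¹³ / 10⁻³) = −93.9 dBm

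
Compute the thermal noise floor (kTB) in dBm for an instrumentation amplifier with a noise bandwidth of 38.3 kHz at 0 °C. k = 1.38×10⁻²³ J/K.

T = 0 °C + 273.15 = 273.15 K
P_n = kTB = 1.38×10⁻²³ × 273.15 × 3.83×10⁴ = 1.44×10⁻¹⁶ W
In dBm: 10 log₁₀(1.44×10⁻¹⁶ / 10⁻³) = −128.4 dBm

−128.4 dBm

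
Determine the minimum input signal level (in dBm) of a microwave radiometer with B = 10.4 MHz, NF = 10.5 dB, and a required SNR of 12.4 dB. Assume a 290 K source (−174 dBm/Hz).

−80.9 dBm

Sensitivity = −174 + 10 log₁₀(B) + NF + SNR_min
= −174 + 70.17 + 10.5 + 12.4
= −80.93 dBm → −80.9 dBm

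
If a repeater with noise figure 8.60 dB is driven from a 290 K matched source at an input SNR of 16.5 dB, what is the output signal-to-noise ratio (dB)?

7.90 dB

By definition F = SNR_in/SNR_out, so in dB: SNR_out = SNR_in − NF
SNR_out = 16.5 − 8.60 = 7.90 dB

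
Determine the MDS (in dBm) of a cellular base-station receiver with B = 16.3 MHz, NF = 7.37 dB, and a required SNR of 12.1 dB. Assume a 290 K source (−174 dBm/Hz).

Sensitivity = −174 + 10 log₁₀(B) + NF + SNR_min
= −174 + 72.12 + 7.37 + 12.1
= −82.41 dBm → −82.4 dBm

−82.4 dBm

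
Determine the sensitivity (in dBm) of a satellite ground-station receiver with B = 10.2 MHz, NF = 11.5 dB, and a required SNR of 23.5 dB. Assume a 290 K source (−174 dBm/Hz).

−68.9 dBm

Sensitivity = −174 + 10 log₁₀(B) + NF + SNR_min
= −174 + 70.09 + 11.5 + 23.5
= −68.91 dBm → −68.9 dBm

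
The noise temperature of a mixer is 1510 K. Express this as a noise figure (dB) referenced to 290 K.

F = 1 + T_e/T₀ = 1 + 1510/290 = 6.2069
NF = 10 log₁₀(6.2069) = 7.93 dB

7.93 dB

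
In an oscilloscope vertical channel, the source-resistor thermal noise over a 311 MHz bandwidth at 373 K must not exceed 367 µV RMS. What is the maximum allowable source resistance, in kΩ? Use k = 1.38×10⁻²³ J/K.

21.0 kΩ

Johnson–Nyquist: V_n = √(4kTRB) ⇒ R = V_n² / (4kTB)
4kTB = 4 × 1.38×10⁻²³ × 373 × 3.11×10⁸ = 6.40×10⁻¹²
R = (3.67×10⁻⁴)² / 6.40×10⁻¹² = 2.10×10⁴ Ω = 21.0 kΩ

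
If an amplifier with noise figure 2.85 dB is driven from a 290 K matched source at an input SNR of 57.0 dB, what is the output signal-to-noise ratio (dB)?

By definition F = SNR_in/SNR_out, so in dB: SNR_out = SNR_in − NF
SNR_out = 57.0 − 2.85 = 54.15 dB

54.15 dB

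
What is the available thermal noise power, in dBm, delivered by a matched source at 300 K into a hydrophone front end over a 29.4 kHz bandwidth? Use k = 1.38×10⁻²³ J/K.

P_n = kTB = 1.38×10⁻²³ × 300 × 2.94×10⁴ = 1.22×10⁻¹⁶ W
In dBm: 10 log₁₀(1.22×10⁻¹⁶ / 10⁻³) = −129.1 dBm

−129.1 dBm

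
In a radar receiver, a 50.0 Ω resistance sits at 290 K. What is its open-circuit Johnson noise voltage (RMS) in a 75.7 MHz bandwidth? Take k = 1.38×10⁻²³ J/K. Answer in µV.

7.78 µV

V_n = √(4kTRB)
4kTRB = 4 × 1.38×10⁻²³ × 290 × 5.00×10¹ × 7.57×10⁷ = 6.06×10⁻¹¹ V²
V_n = √(6.06×10⁻¹¹) = 7.78×10⁻⁶ V = 7.78 µV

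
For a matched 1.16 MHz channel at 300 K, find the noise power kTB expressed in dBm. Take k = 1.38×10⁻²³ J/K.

P_n = kTB = 1.38×10⁻²³ × 300 × 1.16×10⁶ = 4.80×10⁻¹⁵ W
In dBm: 10 log₁₀(4.80×10⁻¹⁵ / 10⁻³) = −113.2 dBm

−113.2 dBm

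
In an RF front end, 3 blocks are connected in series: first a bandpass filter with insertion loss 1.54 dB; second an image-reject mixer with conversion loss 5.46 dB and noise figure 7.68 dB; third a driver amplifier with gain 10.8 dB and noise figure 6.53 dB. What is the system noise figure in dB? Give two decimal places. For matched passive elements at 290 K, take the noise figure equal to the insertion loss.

Convert to linear (a loss of L dB is a gain of −L dB): F_i = 10^(NF_i/10), G_i = 10^(G_i,dB/10)
  Stage 1: F_1 = 10^(1.54/10) = 1.426, G_1 = 10^(−1.54/10) = 0.7015
  Stage 2: F_2 = 10^(7.68/10) = 5.861, G_2 = 10^(−5.46/10) = 0.2844
  Stage 3: F_3 = 10^(6.53/10) = 4.498, G_3 = 10^(10.8/10) = 12.02
Friis cascade:
  F = 1.426 + (5.861 − 1)/0.7015 + (4.498 − 1)/0.1995 = 25.89
NF = 10 log₁₀(25.89) = 14.13 dB

14.13 dB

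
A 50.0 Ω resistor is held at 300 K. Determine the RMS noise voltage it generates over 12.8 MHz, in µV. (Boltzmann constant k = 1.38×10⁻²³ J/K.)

V_n = √(4kTRB)
4kTRB = 4 × 1.38×10⁻²³ × 300 × 5.00×10¹ × 1.28×10⁷ = 1.06×10⁻¹¹ V²
V_n = √(1.06×10⁻¹¹) = 3.26×10⁻⁶ V = 3.26 µV

3.26 µV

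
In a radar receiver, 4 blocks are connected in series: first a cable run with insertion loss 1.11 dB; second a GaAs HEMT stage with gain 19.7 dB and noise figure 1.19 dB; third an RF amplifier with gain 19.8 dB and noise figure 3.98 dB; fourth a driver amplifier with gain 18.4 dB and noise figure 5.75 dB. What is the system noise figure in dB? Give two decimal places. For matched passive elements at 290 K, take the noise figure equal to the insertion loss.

2.35 dB

Convert to linear (a loss of L dB is a gain of −L dB): F_i = 10^(NF_i/10), G_i = 10^(G_i,dB/10)
  Stage 1: F_1 = 10^(1.11/10) = 1.291, G_1 = 10^(−1.11/10) = 0.7745
  Stage 2: F_2 = 10^(1.19/10) = 1.315, G_2 = 10^(19.7/10) = 93.33
  Stage 3: F_3 = 10^(3.98/10) = 2.500, G_3 = 10^(19.8/10) = 95.50
  Stage 4: F_4 = 10^(5.75/10) = 3.758, G_4 = 10^(18.4/10) = 69.18
Friis cascade:
  F = 1.291 + (1.315 − 1)/0.7745 + (2.500 − 1)/72.28 + (3.758 − 1)/6902 = 1.719
NF = 10 log₁₀(1.719) = 2.35 dB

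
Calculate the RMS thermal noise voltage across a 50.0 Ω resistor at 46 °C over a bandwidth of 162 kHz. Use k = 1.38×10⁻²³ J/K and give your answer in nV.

T = 46 °C + 273.15 = 319.15 K
V_n = √(4kTRB)
4kTRB = 4 × 1.38×10⁻²³ × 319.15 × 5.00×10¹ × 1.62×10⁵ = 1.43×10⁻¹³ V²
V_n = √(1.43×10⁻¹³) = 3.78×10⁻⁷ V = 378 nV

378 nV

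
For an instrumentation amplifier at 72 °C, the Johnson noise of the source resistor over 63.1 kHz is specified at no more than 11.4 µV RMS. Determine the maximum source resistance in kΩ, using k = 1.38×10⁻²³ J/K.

108 kΩ

T = 72 °C + 273.15 = 345.15 K
Johnson–Nyquist: V_n = √(4kTRB) ⇒ R = V_n² / (4kTB)
4kTB = 4 × 1.38×10⁻²³ × 345.15 × 6.31×10⁴ = 1.20×10⁻¹⁵
R = (1.14×10⁻⁵)² / 1.20×10⁻¹⁵ = 1.08×10⁵ Ω = 108 kΩ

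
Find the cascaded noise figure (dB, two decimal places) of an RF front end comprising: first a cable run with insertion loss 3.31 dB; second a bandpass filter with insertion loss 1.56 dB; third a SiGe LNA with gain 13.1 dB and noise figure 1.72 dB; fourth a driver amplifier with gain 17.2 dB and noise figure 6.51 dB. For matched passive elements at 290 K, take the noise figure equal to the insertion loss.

Convert to linear (a loss of L dB is a gain of −L dB): F_i = 10^(NF_i/10), G_i = 10^(G_i,dB/10)
  Stage 1: F_1 = 10^(3.31/10) = 2.143, G_1 = 10^(−3.31/10) = 0.4667
  Stage 2: F_2 = 10^(1.56/10) = 1.432, G_2 = 10^(−1.56/10) = 0.6982
  Stage 3: F_3 = 10^(1.72/10) = 1.486, G_3 = 10^(13.1/10) = 20.42
  Stage 4: F_4 = 10^(6.51/10) = 4.477, G_4 = 10^(17.2/10) = 52.48
Friis cascade:
  F = 2.143 + (1.432 − 1)/0.4667 + (1.486 − 1)/0.3258 + (4.477 − 1)/6.653 = 5.083
NF = 10 log₁₀(5.083) = 7.06 dB

7.06 dB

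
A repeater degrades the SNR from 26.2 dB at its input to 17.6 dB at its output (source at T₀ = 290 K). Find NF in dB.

8.6 dB

NF (dB) = SNR_in(dB) − SNR_out(dB) when the source is at T₀
NF = 26.2 − 17.6 = 8.6 dB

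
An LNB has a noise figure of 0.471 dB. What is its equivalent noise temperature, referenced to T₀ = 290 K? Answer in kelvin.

33.2 K

F = 10^(0.471/10) = 1.11455
T_e = (F − 1)·T₀ = (1.11455 − 1) × 290 = 33.2 K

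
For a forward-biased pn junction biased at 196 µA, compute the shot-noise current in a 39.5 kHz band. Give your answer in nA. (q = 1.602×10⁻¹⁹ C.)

I_n = √(2qI·B)
2qI·B = 2 × 1.602×10⁻¹⁹ × 1.96×10⁻⁴ × 3.95×10⁴ = 2.48×10⁻¹⁸ A²
I_n = √(2.48×10⁻¹⁸) = 1.57×10⁻⁹ A = 1.57 nA

1.57 nA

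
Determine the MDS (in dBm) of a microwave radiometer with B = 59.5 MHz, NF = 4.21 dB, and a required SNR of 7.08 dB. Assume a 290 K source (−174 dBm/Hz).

Sensitivity = −174 + 10 log₁₀(B) + NF + SNR_min
= −174 + 77.75 + 4.21 + 7.08
= −84.96 dBm → −85.0 dBm

−85.0 dBm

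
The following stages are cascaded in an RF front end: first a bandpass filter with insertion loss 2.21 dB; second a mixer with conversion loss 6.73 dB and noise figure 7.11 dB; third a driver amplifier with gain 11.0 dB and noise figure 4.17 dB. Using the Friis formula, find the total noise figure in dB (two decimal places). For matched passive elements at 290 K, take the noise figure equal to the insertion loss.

Convert to linear (a loss of L dB is a gain of −L dB): F_i = 10^(NF_i/10), G_i = 10^(G_i,dB/10)
  Stage 1: F_1 = 10^(2.21/10) = 1.663, G_1 = 10^(−2.21/10) = 0.6012
  Stage 2: F_2 = 10^(7.11/10) = 5.140, G_2 = 10^(−6.73/10) = 0.2123
  Stage 3: F_3 = 10^(4.17/10) = 2.612, G_3 = 10^(11.0/10) = 12.59
Friis cascade:
  F = 1.663 + (5.140 − 1)/0.6012 + (2.612 − 1)/0.1276 = 21.18
NF = 10 log₁₀(21.18) = 13.26 dB

13.26 dB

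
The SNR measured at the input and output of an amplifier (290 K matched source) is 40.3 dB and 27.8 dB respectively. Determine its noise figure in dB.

NF (dB) = SNR_in(dB) − SNR_out(dB) when the source is at T₀
NF = 40.3 − 27.8 = 12.5 dB

12.5 dB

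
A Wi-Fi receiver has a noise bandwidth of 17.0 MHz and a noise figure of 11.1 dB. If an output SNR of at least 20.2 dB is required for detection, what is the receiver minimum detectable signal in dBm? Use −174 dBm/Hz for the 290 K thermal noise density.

Sensitivity = −174 + 10 log₁₀(B) + NF + SNR_min
= −174 + 72.3 + 11.1 + 20.2
= −70.4 dBm → −70.4 dBm

−70.4 dBm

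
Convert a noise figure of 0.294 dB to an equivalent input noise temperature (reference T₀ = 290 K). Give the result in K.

F = 10^(0.294/10) = 1.07004
T_e = (F − 1)·T₀ = (1.07004 − 1) × 290 = 20.3 K

20.3 K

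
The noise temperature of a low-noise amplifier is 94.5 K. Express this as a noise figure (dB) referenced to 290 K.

F = 1 + T_e/T₀ = 1 + 94.5/290 = 1.32586
NF = 10 log₁₀(1.32586) = 1.22 dB

1.22 dB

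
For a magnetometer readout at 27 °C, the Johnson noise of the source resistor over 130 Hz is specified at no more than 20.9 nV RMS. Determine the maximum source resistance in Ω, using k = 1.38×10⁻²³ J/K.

203 Ω

T = 27 °C + 273.15 = 300.15 K
Johnson–Nyquist: V_n = √(4kTRB) ⇒ R = V_n² / (4kTB)
4kTB = 4 × 1.38×10⁻²³ × 300.15 × 1.30×10² = 2.15×10⁻¹⁸
R = (2.09×10⁻⁸)² / 2.15×10⁻¹⁸ = 2.03×10² Ω = 203 Ω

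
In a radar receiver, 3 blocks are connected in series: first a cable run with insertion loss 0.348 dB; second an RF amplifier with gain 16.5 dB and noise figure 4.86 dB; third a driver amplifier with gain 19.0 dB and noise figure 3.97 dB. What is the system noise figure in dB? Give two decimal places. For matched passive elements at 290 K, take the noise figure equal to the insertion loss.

Convert to linear (a loss of L dB is a gain of −L dB): F_i = 10^(NF_i/10), G_i = 10^(G_i,dB/10)
  Stage 1: F_1 = 10^(0.348/10) = 1.083, G_1 = 10^(−0.348/10) = 0.9230
  Stage 2: F_2 = 10^(4.86/10) = 3.062, G_2 = 10^(16.5/10) = 44.67
  Stage 3: F_3 = 10^(3.97/10) = 2.495, G_3 = 10^(19.0/10) = 79.43
Friis cascade:
  F = 1.083 + (3.062 − 1)/0.9230 + (2.495 − 1)/41.23 = 3.354
NF = 10 log₁₀(3.354) = 5.26 dB

5.26 dB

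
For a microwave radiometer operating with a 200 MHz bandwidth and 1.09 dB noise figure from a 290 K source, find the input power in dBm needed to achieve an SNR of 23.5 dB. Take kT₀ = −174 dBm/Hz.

Sensitivity = −174 + 10 log₁₀(B) + NF + SNR_min
= −174 + 83.01 + 1.09 + 23.5
= −66.40 dBm → −66.4 dBm

−66.4 dBm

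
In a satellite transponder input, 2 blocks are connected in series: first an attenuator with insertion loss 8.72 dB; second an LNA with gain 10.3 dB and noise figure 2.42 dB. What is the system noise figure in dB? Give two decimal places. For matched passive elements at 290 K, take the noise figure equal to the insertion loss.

11.14 dB

Convert to linear (a loss of L dB is a gain of −L dB): F_i = 10^(NF_i/10), G_i = 10^(G_i,dB/10)
  Stage 1: F_1 = 10^(8.72/10) = 7.447, G_1 = 10^(−8.72/10) = 0.1343
  Stage 2: F_2 = 10^(2.42/10) = 1.746, G_2 = 10^(10.3/10) = 10.72
Friis cascade:
  F = 7.447 + (1.746 − 1)/0.1343 = 13.00
NF = 10 log₁₀(13.00) = 11.14 dB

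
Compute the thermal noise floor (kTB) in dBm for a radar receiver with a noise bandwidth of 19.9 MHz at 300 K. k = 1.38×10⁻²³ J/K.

P_n = kTB = 1.38×10⁻²³ × 300 × 1.99×10⁷ = 8.24×10⁻¹⁴ W
In dBm: 10 log₁₀(8.24×10⁻¹⁴ / 10⁻³) = −100.8 dBm

−100.8 dBm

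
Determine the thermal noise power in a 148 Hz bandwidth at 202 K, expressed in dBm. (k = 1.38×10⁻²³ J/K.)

−153.8 dBm

P_n = kTB = 1.38×10⁻²³ × 202 × 1.48×10² = 4.13×10⁻¹⁹ W
In dBm: 10 log₁₀(4.13×10⁻¹⁹ / 10⁻³) = −153.8 dBm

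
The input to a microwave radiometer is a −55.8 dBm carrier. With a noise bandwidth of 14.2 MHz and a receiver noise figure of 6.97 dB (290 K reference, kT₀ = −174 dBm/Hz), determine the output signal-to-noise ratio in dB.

39.7 dB

Noise floor: N = −174 + 10 log₁₀(B) + NF
10 log₁₀(1.42×10⁷) = 71.52 dB
N = −174 + 71.52 + 6.97 = −95.51 dBm
SNR = P_sig − N = −55.8 − (−95.51) = 39.71 dB → 39.7 dB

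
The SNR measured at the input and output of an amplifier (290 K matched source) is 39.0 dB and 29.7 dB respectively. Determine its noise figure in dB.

NF (dB) = SNR_in(dB) − SNR_out(dB) when the source is at T₀
NF = 39.0 − 29.7 = 9.3 dB

9.3 dB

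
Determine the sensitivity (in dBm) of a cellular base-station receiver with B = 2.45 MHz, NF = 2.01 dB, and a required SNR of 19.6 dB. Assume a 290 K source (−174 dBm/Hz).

−88.5 dBm

Sensitivity = −174 + 10 log₁₀(B) + NF + SNR_min
= −174 + 63.89 + 2.01 + 19.6
= −88.50 dBm → −88.5 dBm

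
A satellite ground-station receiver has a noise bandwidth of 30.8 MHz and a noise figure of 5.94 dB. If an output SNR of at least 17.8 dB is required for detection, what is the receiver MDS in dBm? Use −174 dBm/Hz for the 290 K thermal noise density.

−75.4 dBm

Sensitivity = −174 + 10 log₁₀(B) + NF + SNR_min
= −174 + 74.89 + 5.94 + 17.8
= −75.37 dBm → −75.4 dBm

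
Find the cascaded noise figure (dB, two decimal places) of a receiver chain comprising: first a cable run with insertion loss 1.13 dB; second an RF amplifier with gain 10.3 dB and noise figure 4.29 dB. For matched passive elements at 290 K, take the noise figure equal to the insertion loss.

Convert to linear (a loss of L dB is a gain of −L dB): F_i = 10^(NF_i/10), G_i = 10^(G_i,dB/10)
  Stage 1: F_1 = 10^(1.13/10) = 1.297, G_1 = 10^(−1.13/10) = 0.7709
  Stage 2: F_2 = 10^(4.29/10) = 2.685, G_2 = 10^(10.3/10) = 10.72
Friis cascade:
  F = 1.297 + (2.685 − 1)/0.7709 = 3.483
NF = 10 log₁₀(3.483) = 5.42 dB

5.42 dB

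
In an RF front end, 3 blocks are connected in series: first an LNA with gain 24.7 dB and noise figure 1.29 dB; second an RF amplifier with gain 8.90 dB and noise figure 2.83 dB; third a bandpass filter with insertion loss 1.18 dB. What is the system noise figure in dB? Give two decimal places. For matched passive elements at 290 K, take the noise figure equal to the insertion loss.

1.30 dB

Convert to linear (a loss of L dB is a gain of −L dB): F_i = 10^(NF_i/10), G_i = 10^(G_i,dB/10)
  Stage 1: F_1 = 10^(1.29/10) = 1.346, G_1 = 10^(24.7/10) = 295.1
  Stage 2: F_2 = 10^(2.83/10) = 1.919, G_2 = 10^(8.90/10) = 7.762
  Stage 3: F_3 = 10^(1.18/10) = 1.312, G_3 = 10^(−1.18/10) = 0.7621
Friis cascade:
  F = 1.346 + (1.919 − 1)/295.1 + (1.312 − 1)/2291 = 1.349
NF = 10 log₁₀(1.349) = 1.30 dB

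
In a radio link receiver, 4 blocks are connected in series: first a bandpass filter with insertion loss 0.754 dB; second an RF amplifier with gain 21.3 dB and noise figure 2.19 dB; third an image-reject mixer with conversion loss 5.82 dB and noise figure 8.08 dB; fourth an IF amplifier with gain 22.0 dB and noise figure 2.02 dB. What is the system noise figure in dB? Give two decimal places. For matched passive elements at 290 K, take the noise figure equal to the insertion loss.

3.09 dB

Convert to linear (a loss of L dB is a gain of −L dB): F_i = 10^(NF_i/10), G_i = 10^(G_i,dB/10)
  Stage 1: F_1 = 10^(0.754/10) = 1.190, G_1 = 10^(−0.754/10) = 0.8406
  Stage 2: F_2 = 10^(2.19/10) = 1.656, G_2 = 10^(21.3/10) = 134.9
  Stage 3: F_3 = 10^(8.08/10) = 6.427, G_3 = 10^(−5.82/10) = 0.2618
  Stage 4: F_4 = 10^(2.02/10) = 1.592, G_4 = 10^(22.0/10) = 158.5
Friis cascade:
  F = 1.190 + (1.656 − 1)/0.8406 + (6.427 − 1)/113.4 + (1.592 − 1)/29.69 = 2.038
NF = 10 log₁₀(2.038) = 3.09 dB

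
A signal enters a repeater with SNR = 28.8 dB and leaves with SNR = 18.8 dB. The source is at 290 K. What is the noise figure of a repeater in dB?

10.0 dB

NF (dB) = SNR_in(dB) − SNR_out(dB) when the source is at T₀
NF = 28.8 − 18.8 = 10.0 dB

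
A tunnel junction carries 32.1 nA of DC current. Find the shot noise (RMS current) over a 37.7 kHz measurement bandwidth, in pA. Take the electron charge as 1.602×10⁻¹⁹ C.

19.7 pA

I_n = √(2qI·B)
2qI·B = 2 × 1.602×10⁻¹⁹ × 3.21×10⁻⁸ × 3.77×10⁴ = 3.88×10⁻²² A²
I_n = √(3.88×10⁻²²) = 1.97×10⁻¹¹ A = 19.7 pA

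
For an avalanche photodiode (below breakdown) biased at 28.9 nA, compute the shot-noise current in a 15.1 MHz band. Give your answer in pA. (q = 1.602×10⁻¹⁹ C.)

I_n = √(2qI·B)
2qI·B = 2 × 1.602×10⁻¹⁹ × 2.89×10⁻⁸ × 1.51×10⁷ = 1.40×10⁻¹⁹ A²
I_n = √(1.40×10⁻¹⁹) = 3.74×10⁻¹⁰ A = 374 pA

374 pA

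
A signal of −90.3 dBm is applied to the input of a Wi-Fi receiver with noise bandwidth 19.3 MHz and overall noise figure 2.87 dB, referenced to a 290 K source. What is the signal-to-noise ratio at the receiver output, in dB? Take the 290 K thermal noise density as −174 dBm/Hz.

Noise floor: N = −174 + 10 log₁₀(B) + NF
10 log₁₀(1.93×10⁷) = 72.86 dB
N = −174 + 72.86 + 2.87 = −98.27 dBm
SNR = P_sig − N = −90.3 − (−98.27) = 7.97 dB → 8.0 dB

8.0 dB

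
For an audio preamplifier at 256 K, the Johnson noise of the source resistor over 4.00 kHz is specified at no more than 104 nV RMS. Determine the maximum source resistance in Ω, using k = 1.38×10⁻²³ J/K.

191 Ω

Johnson–Nyquist: V_n = √(4kTRB) ⇒ R = V_n² / (4kTB)
4kTB = 4 × 1.38×10⁻²³ × 256 × 4.00×10³ = 5.65×10⁻¹⁷
R = (1.04×10⁻⁷)² / 5.65×10⁻¹⁷ = 1.91×10² Ω = 191 Ω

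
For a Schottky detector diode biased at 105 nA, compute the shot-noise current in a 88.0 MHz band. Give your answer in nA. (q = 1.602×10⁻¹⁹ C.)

I_n = √(2qI·B)
2qI·B = 2 × 1.602×10⁻¹⁹ × 1.05×10⁻⁷ × 8.80×10⁷ = 2.96×10⁻¹⁸ A²
I_n = √(2.96×10⁻¹⁸) = 1.72×10⁻⁹ A = 1.72 nA

1.72 nA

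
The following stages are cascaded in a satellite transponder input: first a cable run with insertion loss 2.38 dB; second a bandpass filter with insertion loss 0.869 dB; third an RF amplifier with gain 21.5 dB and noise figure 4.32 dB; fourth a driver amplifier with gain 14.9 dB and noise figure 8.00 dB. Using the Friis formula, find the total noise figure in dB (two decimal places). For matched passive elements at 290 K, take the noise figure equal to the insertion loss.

7.63 dB

Convert to linear (a loss of L dB is a gain of −L dB): F_i = 10^(NF_i/10), G_i = 10^(G_i,dB/10)
  Stage 1: F_1 = 10^(2.38/10) = 1.730, G_1 = 10^(−2.38/10) = 0.5781
  Stage 2: F_2 = 10^(0.869/10) = 1.222, G_2 = 10^(−0.869/10) = 0.8187
  Stage 3: F_3 = 10^(4.32/10) = 2.704, G_3 = 10^(21.5/10) = 141.3
  Stage 4: F_4 = 10^(8.00/10) = 6.310, G_4 = 10^(14.9/10) = 30.90
Friis cascade:
  F = 1.730 + (1.222 − 1)/0.5781 + (2.704 − 1)/0.4733 + (6.310 − 1)/66.85 = 5.793
NF = 10 log₁₀(5.793) = 7.63 dB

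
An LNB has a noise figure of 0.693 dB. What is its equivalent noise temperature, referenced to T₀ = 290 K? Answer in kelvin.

F = 10^(0.693/10) = 1.17301
T_e = (F − 1)·T₀ = (1.17301 − 1) × 290 = 50.2 K

50.2 K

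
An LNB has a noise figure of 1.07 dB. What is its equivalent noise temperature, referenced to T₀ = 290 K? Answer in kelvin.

81.0 K

F = 10^(1.07/10) = 1.27938
T_e = (F − 1)·T₀ = (1.27938 − 1) × 290 = 81.0 K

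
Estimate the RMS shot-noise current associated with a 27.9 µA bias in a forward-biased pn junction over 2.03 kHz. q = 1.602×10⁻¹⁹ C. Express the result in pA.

I_n = √(2qI·B)
2qI·B = 2 × 1.602×10⁻¹⁹ × 2.79×10⁻⁵ × 2.03×10³ = 1.81×10⁻²⁰ A²
I_n = √(1.81×10⁻²⁰) = 1.35×10⁻¹⁰ A = 135 pA

135 pA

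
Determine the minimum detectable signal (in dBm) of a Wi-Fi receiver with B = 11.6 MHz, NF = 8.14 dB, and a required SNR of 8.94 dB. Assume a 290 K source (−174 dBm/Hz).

−86.3 dBm

Sensitivity = −174 + 10 log₁₀(B) + NF + SNR_min
= −174 + 70.64 + 8.14 + 8.94
= −86.28 dBm → −86.3 dBm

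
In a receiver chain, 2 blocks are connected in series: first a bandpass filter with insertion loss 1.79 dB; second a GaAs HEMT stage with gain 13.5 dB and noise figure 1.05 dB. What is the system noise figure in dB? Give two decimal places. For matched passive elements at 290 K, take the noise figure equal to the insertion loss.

Convert to linear (a loss of L dB is a gain of −L dB): F_i = 10^(NF_i/10), G_i = 10^(G_i,dB/10)
  Stage 1: F_1 = 10^(1.79/10) = 1.510, G_1 = 10^(−1.79/10) = 0.6622
  Stage 2: F_2 = 10^(1.05/10) = 1.274, G_2 = 10^(13.5/10) = 22.39
Friis cascade:
  F = 1.510 + (1.274 − 1)/0.6622 = 1.923
NF = 10 log₁₀(1.923) = 2.84 dB

2.84 dB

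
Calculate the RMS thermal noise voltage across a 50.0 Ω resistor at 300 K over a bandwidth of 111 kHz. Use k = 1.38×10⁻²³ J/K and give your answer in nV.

303 nV

V_n = √(4kTRB)
4kTRB = 4 × 1.38×10⁻²³ × 300 × 5.00×10¹ × 1.11×10⁵ = 9.19×10⁻¹⁴ V²
V_n = √(9.19×10⁻¹⁴) = 3.03×10⁻⁷ V = 303 nV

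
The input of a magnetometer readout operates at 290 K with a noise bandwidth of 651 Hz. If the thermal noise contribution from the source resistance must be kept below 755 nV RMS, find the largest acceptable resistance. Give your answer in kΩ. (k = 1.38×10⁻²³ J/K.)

Johnson–Nyquist: V_n = √(4kTRB) ⇒ R = V_n² / (4kTB)
4kTB = 4 × 1.38×10⁻²³ × 290 × 6.51×10² = 1.04×10⁻¹⁷
R = (7.55×10⁻⁷)² / 1.04×10⁻¹⁷ = 5.47×10⁴ Ω = 54.7 kΩ

54.7 kΩ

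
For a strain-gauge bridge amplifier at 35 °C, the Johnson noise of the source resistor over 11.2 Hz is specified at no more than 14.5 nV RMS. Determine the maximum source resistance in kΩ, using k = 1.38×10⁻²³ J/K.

T = 35 °C + 273.15 = 308.15 K
Johnson–Nyquist: V_n = √(4kTRB) ⇒ R = V_n² / (4kTB)
4kTB = 4 × 1.38×10⁻²³ × 308.15 × 1.12×10¹ = 1.91×10⁻¹⁹
R = (1.45×10⁻⁸)² / 1.91×10⁻¹⁹ = 1.10×10³ Ω = 1.10 kΩ

1.10 kΩ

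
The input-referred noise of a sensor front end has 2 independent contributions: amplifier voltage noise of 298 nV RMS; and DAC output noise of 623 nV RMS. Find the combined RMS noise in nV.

Uncorrelated sources add in power (mean-square): V_tot = √(ΣV_i²)
V_tot = √[(2.98×10⁻⁷)² + (6.23×10⁻⁷)²] = 6.91×10⁻⁷ V = 691 nV

691 nV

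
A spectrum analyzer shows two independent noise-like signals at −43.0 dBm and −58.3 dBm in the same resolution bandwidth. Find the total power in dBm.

−42.9 dBm

Convert to linear, add, convert back:
P₁ = 5.01×10⁻⁸ W, P₂ = 1.48×10⁻⁹ W
P_tot = 5.16×10⁻⁸ W → 10 log₁₀(P_tot / 10⁻³) = −42.9 dBm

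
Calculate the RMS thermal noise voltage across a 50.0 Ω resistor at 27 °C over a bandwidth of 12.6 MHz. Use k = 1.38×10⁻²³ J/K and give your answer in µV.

T = 27 °C + 273.15 = 300.15 K
V_n = √(4kTRB)
4kTRB = 4 × 1.38×10⁻²³ × 300.15 × 5.00×10¹ × 1.26×10⁷ = 1.04×10⁻¹¹ V²
V_n = √(1.04×10⁻¹¹) = 3.23×10⁻⁶ V = 3.23 µV

3.23 µV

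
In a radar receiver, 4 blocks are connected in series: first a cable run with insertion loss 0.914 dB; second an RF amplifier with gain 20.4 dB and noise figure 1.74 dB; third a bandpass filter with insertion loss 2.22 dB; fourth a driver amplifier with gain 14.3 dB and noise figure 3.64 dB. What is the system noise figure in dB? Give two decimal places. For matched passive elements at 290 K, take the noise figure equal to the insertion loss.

2.73 dB

Convert to linear (a loss of L dB is a gain of −L dB): F_i = 10^(NF_i/10), G_i = 10^(G_i,dB/10)
  Stage 1: F_1 = 10^(0.914/10) = 1.234, G_1 = 10^(−0.914/10) = 0.8102
  Stage 2: F_2 = 10^(1.74/10) = 1.493, G_2 = 10^(20.4/10) = 109.6
  Stage 3: F_3 = 10^(2.22/10) = 1.667, G_3 = 10^(−2.22/10) = 0.5998
  Stage 4: F_4 = 10^(3.64/10) = 2.312, G_4 = 10^(14.3/10) = 26.92
Friis cascade:
  F = 1.234 + (1.493 − 1)/0.8102 + (1.667 − 1)/88.84 + (2.312 − 1)/53.28 = 1.875
NF = 10 log₁₀(1.875) = 2.73 dB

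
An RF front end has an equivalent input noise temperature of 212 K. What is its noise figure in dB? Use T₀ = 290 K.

F = 1 + T_e/T₀ = 1 + 212/290 = 1.73103
NF = 10 log₁₀(1.73103) = 2.38 dB

2.38 dB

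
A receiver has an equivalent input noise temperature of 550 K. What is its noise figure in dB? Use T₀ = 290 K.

4.62 dB

F = 1 + T_e/T₀ = 1 + 550/290 = 2.89655
NF = 10 log₁₀(2.89655) = 4.62 dB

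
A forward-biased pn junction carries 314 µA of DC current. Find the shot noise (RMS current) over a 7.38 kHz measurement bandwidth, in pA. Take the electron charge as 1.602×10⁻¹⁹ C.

I_n = √(2qI·B)
2qI·B = 2 × 1.602×10⁻¹⁹ × 3.14×10⁻⁴ × 7.38×10³ = 7.42×10⁻¹⁹ A²
I_n = √(7.42×10⁻¹⁹) = 8.62×10⁻¹⁰ A = 862 pA

862 pA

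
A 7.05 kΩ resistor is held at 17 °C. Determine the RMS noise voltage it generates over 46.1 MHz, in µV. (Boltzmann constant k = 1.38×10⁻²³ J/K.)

72.1 µV

T = 17 °C + 273.15 = 290.15 K
V_n = √(4kTRB)
4kTRB = 4 × 1.38×10⁻²³ × 290.15 × 7.05×10³ × 4.61×10⁷ = 5.21×10⁻⁹ V²
V_n = √(5.21×10⁻⁹) = 7.21×10⁻⁵ V = 72.1 µV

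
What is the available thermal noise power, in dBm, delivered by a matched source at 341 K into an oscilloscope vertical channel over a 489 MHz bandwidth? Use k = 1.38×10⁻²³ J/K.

−86.4 dBm

P_n = kTB = 1.38×10⁻²³ × 341 × 4.89×10⁸ = 2.30×10⁻¹² W
In dBm: 10 log₁₀(2.30×10⁻¹² / 10⁻³) = −86.4 dBm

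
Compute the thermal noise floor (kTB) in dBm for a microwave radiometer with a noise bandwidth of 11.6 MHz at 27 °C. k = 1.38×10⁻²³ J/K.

−103.2 dBm

T = 27 °C + 273.15 = 300.15 K
P_n = kTB = 1.38×10⁻²³ × 300.15 × 1.16×10⁷ = 4.80×10⁻¹⁴ W
In dBm: 10 log₁₀(4.80×10⁻¹⁴ / 10⁻³) = −103.2 dBm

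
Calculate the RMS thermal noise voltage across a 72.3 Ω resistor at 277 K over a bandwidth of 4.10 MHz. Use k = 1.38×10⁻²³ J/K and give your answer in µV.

V_n = √(4kTRB)
4kTRB = 4 × 1.38×10⁻²³ × 277 × 7.23×10¹ × 4.10×10⁶ = 4.53×10⁻¹² V²
V_n = √(4.53×10⁻¹²) = 2.13×10⁻⁶ V = 2.13 µV

2.13 µV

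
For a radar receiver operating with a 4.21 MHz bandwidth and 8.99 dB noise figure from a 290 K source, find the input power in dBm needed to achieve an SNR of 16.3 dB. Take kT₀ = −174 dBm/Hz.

Sensitivity = −174 + 10 log₁₀(B) + NF + SNR_min
= −174 + 66.24 + 8.99 + 16.3
= −82.47 dBm → −82.5 dBm

−82.5 dBm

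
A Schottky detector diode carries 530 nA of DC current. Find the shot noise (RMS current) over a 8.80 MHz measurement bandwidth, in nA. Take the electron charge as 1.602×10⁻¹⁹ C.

1.22 nA

I_n = √(2qI·B)
2qI·B = 2 × 1.602×10⁻¹⁹ × 5.30×10⁻⁷ × 8.80×10⁶ = 1.49×10⁻¹⁸ A²
I_n = √(1.49×10⁻¹⁸) = 1.22×10⁻⁹ A = 1.22 nA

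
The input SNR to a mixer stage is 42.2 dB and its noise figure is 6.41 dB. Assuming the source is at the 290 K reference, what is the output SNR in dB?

35.79 dB

By definition F = SNR_in/SNR_out, so in dB: SNR_out = SNR_in − NF
SNR_out = 42.2 − 6.41 = 35.79 dB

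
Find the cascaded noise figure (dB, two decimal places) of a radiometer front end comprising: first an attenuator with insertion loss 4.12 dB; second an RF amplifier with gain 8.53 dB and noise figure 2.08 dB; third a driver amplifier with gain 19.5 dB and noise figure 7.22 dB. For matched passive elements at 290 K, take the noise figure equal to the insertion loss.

Convert to linear (a loss of L dB is a gain of −L dB): F_i = 10^(NF_i/10), G_i = 10^(G_i,dB/10)
  Stage 1: F_1 = 10^(4.12/10) = 2.582, G_1 = 10^(−4.12/10) = 0.3873
  Stage 2: F_2 = 10^(2.08/10) = 1.614, G_2 = 10^(8.53/10) = 7.129
  Stage 3: F_3 = 10^(7.22/10) = 5.272, G_3 = 10^(19.5/10) = 89.13
Friis cascade:
  F = 2.582 + (1.614 − 1)/0.3873 + (5.272 − 1)/2.761 = 5.716
NF = 10 log₁₀(5.716) = 7.57 dB

7.57 dB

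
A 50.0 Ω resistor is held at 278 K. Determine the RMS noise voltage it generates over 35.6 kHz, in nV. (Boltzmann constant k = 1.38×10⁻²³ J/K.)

165 nV

V_n = √(4kTRB)
4kTRB = 4 × 1.38×10⁻²³ × 278 × 5.00×10¹ × 3.56×10⁴ = 2.73×10⁻¹⁴ V²
V_n = √(2.73×10⁻¹⁴) = 1.65×10⁻⁷ V = 165 nV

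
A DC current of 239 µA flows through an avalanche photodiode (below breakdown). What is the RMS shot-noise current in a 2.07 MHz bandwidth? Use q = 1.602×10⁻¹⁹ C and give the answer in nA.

I_n = √(2qI·B)
2qI·B = 2 × 1.602×10⁻¹⁹ × 2.39×10⁻⁴ × 2.07×10⁶ = 1.59×10⁻¹⁶ A²
I_n = √(1.59×10⁻¹⁶) = 1.26×10⁻⁸ A = 12.6 nA

12.6 nA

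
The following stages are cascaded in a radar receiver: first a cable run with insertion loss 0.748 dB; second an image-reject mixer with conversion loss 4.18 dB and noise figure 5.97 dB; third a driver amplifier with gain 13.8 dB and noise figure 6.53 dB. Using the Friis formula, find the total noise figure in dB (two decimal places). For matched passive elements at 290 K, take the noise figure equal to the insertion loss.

Convert to linear (a loss of L dB is a gain of −L dB): F_i = 10^(NF_i/10), G_i = 10^(G_i,dB/10)
  Stage 1: F_1 = 10^(0.748/10) = 1.188, G_1 = 10^(−0.748/10) = 0.8418
  Stage 2: F_2 = 10^(5.97/10) = 3.954, G_2 = 10^(−4.18/10) = 0.3819
  Stage 3: F_3 = 10^(6.53/10) = 4.498, G_3 = 10^(13.8/10) = 23.99
Friis cascade:
  F = 1.188 + (3.954 − 1)/0.8418 + (4.498 − 1)/0.3215 = 15.58
NF = 10 log₁₀(15.58) = 11.92 dB

11.92 dB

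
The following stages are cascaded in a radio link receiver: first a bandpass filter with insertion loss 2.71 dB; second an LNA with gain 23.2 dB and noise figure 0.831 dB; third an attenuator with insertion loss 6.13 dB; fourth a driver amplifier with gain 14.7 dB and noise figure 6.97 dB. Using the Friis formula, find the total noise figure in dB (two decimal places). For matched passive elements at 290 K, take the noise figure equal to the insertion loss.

3.86 dB

Convert to linear (a loss of L dB is a gain of −L dB): F_i = 10^(NF_i/10), G_i = 10^(G_i,dB/10)
  Stage 1: F_1 = 10^(2.71/10) = 1.866, G_1 = 10^(−2.71/10) = 0.5358
  Stage 2: F_2 = 10^(0.831/10) = 1.211, G_2 = 10^(23.2/10) = 208.9
  Stage 3: F_3 = 10^(6.13/10) = 4.102, G_3 = 10^(−6.13/10) = 0.2438
  Stage 4: F_4 = 10^(6.97/10) = 4.977, G_4 = 10^(14.7/10) = 29.51
Friis cascade:
  F = 1.866 + (1.211 − 1)/0.5358 + (4.102 − 1)/111.9 + (4.977 − 1)/27.29 = 2.433
NF = 10 log₁₀(2.433) = 3.86 dB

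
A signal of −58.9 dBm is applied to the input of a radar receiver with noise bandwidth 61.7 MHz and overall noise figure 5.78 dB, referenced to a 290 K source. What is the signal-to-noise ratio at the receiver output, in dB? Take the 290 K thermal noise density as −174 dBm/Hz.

31.4 dB

Noise floor: N = −174 + 10 log₁₀(B) + NF
10 log₁₀(6.17×10⁷) = 77.9 dB
N = −174 + 77.9 + 5.78 = −90.32 dBm
SNR = P_sig − N = −58.9 − (−90.32) = 31.42 dB → 31.4 dB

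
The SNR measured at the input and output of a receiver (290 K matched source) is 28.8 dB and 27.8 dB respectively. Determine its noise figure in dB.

NF (dB) = SNR_in(dB) − SNR_out(dB) when the source is at T₀
NF = 28.8 − 27.8 = 1.0 dB

1.0 dB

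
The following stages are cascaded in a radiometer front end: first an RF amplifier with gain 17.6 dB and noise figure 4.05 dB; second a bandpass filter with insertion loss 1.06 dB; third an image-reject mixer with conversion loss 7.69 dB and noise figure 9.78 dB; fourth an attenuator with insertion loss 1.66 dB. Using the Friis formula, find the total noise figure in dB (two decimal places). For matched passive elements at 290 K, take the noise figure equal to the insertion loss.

4.46 dB

Convert to linear (a loss of L dB is a gain of −L dB): F_i = 10^(NF_i/10), G_i = 10^(G_i,dB/10)
  Stage 1: F_1 = 10^(4.05/10) = 2.541, G_1 = 10^(17.6/10) = 57.54
  Stage 2: F_2 = 10^(1.06/10) = 1.276, G_2 = 10^(−1.06/10) = 0.7834
  Stage 3: F_3 = 10^(9.78/10) = 9.506, G_3 = 10^(−7.69/10) = 0.1702
  Stage 4: F_4 = 10^(1.66/10) = 1.466, G_4 = 10^(−1.66/10) = 0.6823
Friis cascade:
  F = 2.541 + (1.276 − 1)/57.54 + (9.506 − 1)/45.08 + (1.466 − 1)/7.674 = 2.795
NF = 10 log₁₀(2.795) = 4.46 dB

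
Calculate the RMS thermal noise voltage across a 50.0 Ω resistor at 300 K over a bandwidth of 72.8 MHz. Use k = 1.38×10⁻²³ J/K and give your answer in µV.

7.76 µV

V_n = √(4kTRB)
4kTRB = 4 × 1.38×10⁻²³ × 300 × 5.00×10¹ × 7.28×10⁷ = 6.03×10⁻¹¹ V²
V_n = √(6.03×10⁻¹¹) = 7.76×10⁻⁶ V = 7.76 µV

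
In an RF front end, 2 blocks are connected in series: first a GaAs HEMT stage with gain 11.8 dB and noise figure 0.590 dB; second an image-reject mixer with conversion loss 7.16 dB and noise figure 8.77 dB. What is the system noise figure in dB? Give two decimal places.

1.98 dB

Convert to linear (a loss of L dB is a gain of −L dB): F_i = 10^(NF_i/10), G_i = 10^(G_i,dB/10)
  Stage 1: F_1 = 10^(0.590/10) = 1.146, G_1 = 10^(11.8/10) = 15.14
  Stage 2: F_2 = 10^(8.77/10) = 7.534, G_2 = 10^(−7.16/10) = 0.1923
Friis cascade:
  F = 1.146 + (7.534 − 1)/15.14 = 1.577
NF = 10 log₁₀(1.577) = 1.98 dB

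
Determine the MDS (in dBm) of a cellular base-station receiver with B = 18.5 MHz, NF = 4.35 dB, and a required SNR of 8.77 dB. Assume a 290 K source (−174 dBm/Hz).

Sensitivity = −174 + 10 log₁₀(B) + NF + SNR_min
= −174 + 72.67 + 4.35 + 8.77
= −88.21 dBm → −88.2 dBm

−88.2 dBm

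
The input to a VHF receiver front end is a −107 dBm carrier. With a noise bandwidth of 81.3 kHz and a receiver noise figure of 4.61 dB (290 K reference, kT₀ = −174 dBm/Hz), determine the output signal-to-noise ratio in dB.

13.3 dB

Noise floor: N = −174 + 10 log₁₀(B) + NF
10 log₁₀(8.13×10⁴) = 49.1 dB
N = −174 + 49.1 + 4.61 = −120.29 dBm
SNR = P_sig − N = −107 − (−120.29) = 13.29 dB → 13.3 dB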